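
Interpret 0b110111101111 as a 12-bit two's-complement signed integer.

MSB is 1, so the value is negative.
Invert: 001000010000. Add 1: 001000010001 = 529. So the value is −529.

-529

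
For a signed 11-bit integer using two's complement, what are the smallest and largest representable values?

min = -1024, max = 1023

Minimum: −2^10 = -1024.
Maximum: 2^10 − 1 = 1023.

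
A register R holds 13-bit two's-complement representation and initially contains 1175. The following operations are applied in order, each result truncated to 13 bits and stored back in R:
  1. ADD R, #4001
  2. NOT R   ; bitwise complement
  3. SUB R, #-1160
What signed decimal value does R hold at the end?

-4017

Start: R = 1175 = 0010010010111.
R = 1175 + 4001 = 5176; wraps to -3016 = 1010000111000
R = NOT 1010000111000 = 0101111000111 = 3015
R = 3015 − (-1160) = 4175; wraps to -4017 = 1000001001111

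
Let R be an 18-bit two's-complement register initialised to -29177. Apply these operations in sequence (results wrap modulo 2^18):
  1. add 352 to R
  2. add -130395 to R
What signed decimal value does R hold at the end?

Start: R = -29177 = 111000111000000111.
R = -29177 + 352 = -28825 = 111000111101100111
R = -28825 + (-130395) = -159220; wraps to 102924 = 011001001000001100

102924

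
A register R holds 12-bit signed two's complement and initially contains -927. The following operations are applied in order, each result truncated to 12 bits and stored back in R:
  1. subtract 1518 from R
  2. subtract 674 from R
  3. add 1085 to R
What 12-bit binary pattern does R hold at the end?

Start: R = -927 = 110001100001.
R = -927 − 1518 = -2445; wraps to 1651 = 011001110011
R = 1651 − 674 = 977 = 001111010001
R = 977 + 1085 = 2062; wraps to -2034 = 100000001110

100000001110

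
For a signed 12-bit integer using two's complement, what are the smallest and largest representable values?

min = -2048, max = 2047

Minimum: −2^11 = -2048.
Maximum: 2^11 − 1 = 2047.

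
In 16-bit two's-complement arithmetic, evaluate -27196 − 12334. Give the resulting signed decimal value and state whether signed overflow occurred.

26006; overflow

-27196 → 1001010111000100
12334 → 0011000000101110
Subtract via negate-and-add: invert 0011000000101110 + 1 = 1100111111010010 (i.e. -12334).
  1001010111000100
+ 1100111111010010
= 0110010110010110  (discard carry-out 1)
Result 0110010110010110: MSB = 0 → value 26006.
Both addends (after negating the subtrahend) are negative but the stored result is non-negative: signed overflow. The true value -27196 − 12334 = -39530 lies outside [-32768, 32767].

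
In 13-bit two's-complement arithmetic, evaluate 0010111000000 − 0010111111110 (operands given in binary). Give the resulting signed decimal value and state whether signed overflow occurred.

-62; no overflow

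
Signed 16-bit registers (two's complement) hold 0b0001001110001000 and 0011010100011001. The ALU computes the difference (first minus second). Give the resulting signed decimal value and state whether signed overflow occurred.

-8593; no overflow

0b0001001110001000 → 0001001110001000 = 5000 (signed)
0011010100011001 = 13593 (signed)
Subtract via negate-and-add: invert 0011010100011001 + 1 = 1100101011100111 (i.e. -13593).
  0001001110001000
+ 1100101011100111
= 1101111001101111
Result 1101111001101111: MSB = 1 → 56943 − 65536 = -8593.
Addends (after negating the subtrahend) have opposite signs, so signed overflow cannot occur.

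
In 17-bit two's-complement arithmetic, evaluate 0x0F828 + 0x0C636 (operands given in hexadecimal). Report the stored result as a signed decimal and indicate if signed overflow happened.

0x0F828 = 01111100000101000 = 63528 (signed)
0x0C636 = 01100011000110110 = 50742 (signed)
  01111100000101000
+ 01100011000110110
= 11011111001011110
Result 11011111001011110: MSB = 1 → 114270 − 131072 = -16802.
Both addends are non-negative but the stored result is negative: signed overflow. The true value 63528 + 50742 = 114270 lies outside [-65536, 65535].

-16802; overflow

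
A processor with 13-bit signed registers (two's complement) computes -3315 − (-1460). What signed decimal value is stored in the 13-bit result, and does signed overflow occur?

-3315 → 1001100001101
-1460 → 1101001001100
Subtract via negate-and-add: invert 1101001001100 + 1 = 0010110110100 (i.e. 1460).
  1001100001101
+ 0010110110100
= 1100011000001
Result 1100011000001: MSB = 1 → 6337 − 8192 = -1855.
Addends (after negating the subtrahend) have opposite signs, so signed overflow cannot occur.

-1855; no overflow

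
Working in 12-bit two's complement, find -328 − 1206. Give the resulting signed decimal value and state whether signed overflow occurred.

-1534; no overflow

-328 → 111010111000
1206 → 010010110110
Subtract via negate-and-add: invert 010010110110 + 1 = 101101001010 (i.e. -1206).
  111010111000
+ 101101001010
= 101000000010  (discard carry-out 1)
Result 101000000010: MSB = 1 → 2562 − 4096 = -1534.
Both addends (after negating the subtrahend) are negative and so is the stored result: no signed overflow.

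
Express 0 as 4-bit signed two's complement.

0000

0 is non-negative, so write it directly in 4 bits: 0000.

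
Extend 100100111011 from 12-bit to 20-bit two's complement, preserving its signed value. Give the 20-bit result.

11111111100100111011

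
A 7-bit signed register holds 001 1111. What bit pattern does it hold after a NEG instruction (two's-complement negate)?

1100001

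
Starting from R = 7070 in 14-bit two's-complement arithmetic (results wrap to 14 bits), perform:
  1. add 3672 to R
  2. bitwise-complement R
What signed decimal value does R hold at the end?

5641

Start: R = 7070 = 01101110011110.
R = 7070 + 3672 = 10742; wraps to -5642 = 10100111110110
R = NOT 10100111110110 = 01011000001001 = 5641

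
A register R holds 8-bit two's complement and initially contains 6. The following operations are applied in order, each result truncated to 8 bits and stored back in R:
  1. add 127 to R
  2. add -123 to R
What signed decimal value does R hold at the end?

Start: R = 6 = 00000110.
R = 6 + 127 = 133; wraps to -123 = 10000101
R = -123 + (-123) = -246; wraps to 10 = 00001010

10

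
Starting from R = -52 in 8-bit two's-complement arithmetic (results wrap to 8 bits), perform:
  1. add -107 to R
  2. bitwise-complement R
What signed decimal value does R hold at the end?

-98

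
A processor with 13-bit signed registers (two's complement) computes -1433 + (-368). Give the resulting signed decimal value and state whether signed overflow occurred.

-1433 → 1101001100111
-368 → 1111010010000
  1101001100111
+ 1111010010000
= 1100011110111  (discard carry-out 1)
Result 1100011110111: MSB = 1 → 6391 − 8192 = -1801.
Both addends are negative and so is the stored result: no signed overflow.

-1801; no overflow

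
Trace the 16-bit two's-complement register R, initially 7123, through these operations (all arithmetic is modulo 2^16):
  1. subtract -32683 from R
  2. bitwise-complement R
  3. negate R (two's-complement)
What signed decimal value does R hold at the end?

Start: R = 7123 = 0001101111010011.
R = 7123 − (-32683) = 39806; wraps to -25730 = 1001101101111110
R = NOT 1001101101111110 = 0110010010000001 = 25729
R = −(25729) = -25729 = 1001101101111111

-25729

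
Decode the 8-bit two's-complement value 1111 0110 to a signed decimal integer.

MSB is 1, so the value is negative.
Unsigned reading: 246. Subtract 2^8 = 256: 246 − 256 = -10.

-10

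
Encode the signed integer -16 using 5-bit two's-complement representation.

10000

|-16| = 16 = 10000 in 5 bits.
Invert the bits: 01111. Add 1: 10000.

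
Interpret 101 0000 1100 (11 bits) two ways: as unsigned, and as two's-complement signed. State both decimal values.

unsigned = 1292, signed = -756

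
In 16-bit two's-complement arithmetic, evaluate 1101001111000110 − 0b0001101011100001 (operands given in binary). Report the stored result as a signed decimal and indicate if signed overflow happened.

-18203; no overflow

1101001111000110 = -11322 (signed)
0b0001101011100001 → 0001101011100001 = 6881 (signed)
Subtract via negate-and-add: invert 0001101011100001 + 1 = 1110010100011111 (i.e. -6881).
  1101001111000110
+ 1110010100011111
= 1011100011100101  (discard carry-out 1)
Result 1011100011100101: MSB = 1 → 47333 − 65536 = -18203.
Both addends (after negating the subtrahend) are negative and so is the stored result: no signed overflow.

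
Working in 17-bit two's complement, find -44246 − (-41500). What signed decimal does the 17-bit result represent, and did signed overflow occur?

-2746; no overflow

-44246 → 10101001100101010
-41500 → 10101110111100100
Subtract via negate-and-add: invert 10101110111100100 + 1 = 01010001000011100 (i.e. 41500).
  10101001100101010
+ 01010001000011100
= 11111010101000110
Result 11111010101000110: MSB = 1 → 128326 − 131072 = -2746.
Addends (after negating the subtrahend) have opposite signs, so signed overflow cannot occur.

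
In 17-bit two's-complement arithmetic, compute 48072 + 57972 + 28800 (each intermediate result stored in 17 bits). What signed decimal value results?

3772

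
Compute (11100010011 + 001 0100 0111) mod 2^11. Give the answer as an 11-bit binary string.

  11100010011
+ 00101000111
= 00001011010  (discard carry-out 1)

00001011010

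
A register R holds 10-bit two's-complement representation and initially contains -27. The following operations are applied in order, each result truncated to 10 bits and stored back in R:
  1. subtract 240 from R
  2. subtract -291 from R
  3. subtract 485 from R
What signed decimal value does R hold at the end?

Start: R = -27 = 1111100101.
R = -27 − 240 = -267 = 1011110101
R = -267 − (-291) = 24 = 0000011000
R = 24 − 485 = -461 = 1000110011

-461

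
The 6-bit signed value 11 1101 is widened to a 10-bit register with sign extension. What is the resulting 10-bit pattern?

1111111101

MSB of 111101 is 1; replicate it into the new high bits.
1111|111101 → 1111111101 (still -3).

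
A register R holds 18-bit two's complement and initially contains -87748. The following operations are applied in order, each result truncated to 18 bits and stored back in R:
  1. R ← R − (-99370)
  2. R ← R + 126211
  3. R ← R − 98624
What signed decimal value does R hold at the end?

39209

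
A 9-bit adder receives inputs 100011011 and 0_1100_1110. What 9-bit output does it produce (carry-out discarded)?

111101001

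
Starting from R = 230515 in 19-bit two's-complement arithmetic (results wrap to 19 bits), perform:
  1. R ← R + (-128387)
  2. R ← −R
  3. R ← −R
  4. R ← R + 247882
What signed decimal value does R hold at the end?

-174278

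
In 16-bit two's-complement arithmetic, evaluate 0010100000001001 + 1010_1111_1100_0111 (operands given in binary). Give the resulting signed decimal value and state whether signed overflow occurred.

0010100000001001 = 10249 (signed)
1010_1111_1100_0111 → 1010111111000111 = -20537 (signed)
  0010100000001001
+ 1010111111000111
= 1101011111010000
Result 1101011111010000: MSB = 1 → 55248 − 65536 = -10288.
Addends have opposite signs, so signed overflow cannot occur.

-10288; no overflow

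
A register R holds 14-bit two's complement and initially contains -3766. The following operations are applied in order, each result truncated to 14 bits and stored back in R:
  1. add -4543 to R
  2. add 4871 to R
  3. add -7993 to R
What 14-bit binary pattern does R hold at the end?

01001101011001

Start: R = -3766 = 11000101001010.
R = -3766 + (-4543) = -8309; wraps to 8075 = 01111110001011
R = 8075 + 4871 = 12946; wraps to -3438 = 11001010010010
R = -3438 + (-7993) = -11431; wraps to 4953 = 01001101011001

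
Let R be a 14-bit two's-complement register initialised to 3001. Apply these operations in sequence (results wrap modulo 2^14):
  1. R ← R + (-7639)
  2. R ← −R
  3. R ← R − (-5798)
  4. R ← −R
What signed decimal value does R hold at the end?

Start: R = 3001 = 00101110111001.
R = 3001 + (-7639) = -4638 = 10110111100010
R = −(-4638) = 4638 = 01001000011110
R = 4638 − (-5798) = 10436; wraps to -5948 = 10100011000100
R = −(-5948) = 5948 = 01011100111100

5948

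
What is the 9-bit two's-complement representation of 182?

182 is non-negative, so write it directly in 9 bits: 010110110.

010110110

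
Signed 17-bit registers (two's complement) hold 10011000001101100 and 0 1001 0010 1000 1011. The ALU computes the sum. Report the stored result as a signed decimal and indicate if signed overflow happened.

-15625; no overflow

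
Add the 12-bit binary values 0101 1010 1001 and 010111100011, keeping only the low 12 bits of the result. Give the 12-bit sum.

101110001100

  010110101001
+ 010111100011
= 101110001100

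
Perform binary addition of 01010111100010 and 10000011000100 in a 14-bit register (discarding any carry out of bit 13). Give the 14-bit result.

11011010100110

  01010111100010
+ 10000011000100
= 11011010100110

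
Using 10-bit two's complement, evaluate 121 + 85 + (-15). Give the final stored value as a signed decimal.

191

121 + 85 = 206 (0011001110)
206 + (-15) = 191 (0010111111)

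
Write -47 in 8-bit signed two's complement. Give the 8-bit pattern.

|-47| = 47 = 00101111 in 8 bits.
Invert the bits: 11010000. Add 1: 11010001.
Check: 11010001 reads as 209 − 256 = -47.

11010001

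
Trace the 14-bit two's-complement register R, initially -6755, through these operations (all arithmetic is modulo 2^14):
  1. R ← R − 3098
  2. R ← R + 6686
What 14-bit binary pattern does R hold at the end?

Start: R = -6755 = 10010110011101.
R = -6755 − 3098 = -9853; wraps to 6531 = 01100110000011
R = 6531 + 6686 = 13217; wraps to -3167 = 11001110100001

11001110100001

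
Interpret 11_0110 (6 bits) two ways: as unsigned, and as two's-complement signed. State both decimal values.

unsigned = 54, signed = -10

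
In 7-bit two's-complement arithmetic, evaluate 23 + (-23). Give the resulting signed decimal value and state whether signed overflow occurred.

0; no overflow

23 → 0010111
-23 → 1101001
  0010111
+ 1101001
= 0000000  (discard carry-out 1)
Result 0000000: MSB = 0 → value 0.
Addends have opposite signs, so signed overflow cannot occur.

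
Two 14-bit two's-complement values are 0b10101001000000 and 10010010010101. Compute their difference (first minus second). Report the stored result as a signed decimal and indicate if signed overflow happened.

0b10101001000000 → 10101001000000 = -5568 (signed)
10010010010101 = -7019 (signed)
Subtract via negate-and-add: invert 10010010010101 + 1 = 01101101101011 (i.e. 7019).
  10101001000000
+ 01101101101011
= 00010110101011  (discard carry-out 1)
Result 00010110101011: MSB = 0 → value 1451.
Addends (after negating the subtrahend) have opposite signs, so signed overflow cannot occur.

1451; no overflow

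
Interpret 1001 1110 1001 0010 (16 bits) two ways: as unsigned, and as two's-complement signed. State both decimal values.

unsigned = 40594, signed = -24942

Unsigned: 1001111010010010 = 40594.
Signed: MSB=1 → 40594 − 65536 = -24942.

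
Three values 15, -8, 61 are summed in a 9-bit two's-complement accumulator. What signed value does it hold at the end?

15 + (-8) = 7 (000000111)
7 + 61 = 68 (001000100)

68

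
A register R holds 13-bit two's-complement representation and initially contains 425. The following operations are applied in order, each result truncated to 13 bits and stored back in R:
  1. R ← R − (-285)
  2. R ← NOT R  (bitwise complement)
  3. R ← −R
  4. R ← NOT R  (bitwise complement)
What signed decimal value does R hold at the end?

Start: R = 425 = 0000110101001.
R = 425 − (-285) = 710 = 0001011000110
R = NOT 0001011000110 = 1110100111001 = -711
R = −(-711) = 711 = 0001011000111
R = NOT 0001011000111 = 1110100111000 = -712

-712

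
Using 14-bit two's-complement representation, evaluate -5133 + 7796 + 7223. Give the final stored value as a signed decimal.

-5133 + 7796 = 2663 (00101001100111)
2663 + 7223 = 9886 → wraps to -6498 (10011010011110)

-6498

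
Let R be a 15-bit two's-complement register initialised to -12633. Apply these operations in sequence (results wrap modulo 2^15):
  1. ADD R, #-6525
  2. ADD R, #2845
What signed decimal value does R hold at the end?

Start: R = -12633 = 100111010100111.
R = -12633 + (-6525) = -19158; wraps to 13610 = 011010100101010
R = 13610 + 2845 = 16455; wraps to -16313 = 100000001000111

-16313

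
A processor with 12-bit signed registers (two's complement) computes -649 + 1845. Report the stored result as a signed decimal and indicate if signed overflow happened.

-649 → 110101110111
1845 → 011100110101
  110101110111
+ 011100110101
= 010010101100  (discard carry-out 1)
Result 010010101100: MSB = 0 → value 1196.
Addends have opposite signs, so signed overflow cannot occur.

1196; no overflow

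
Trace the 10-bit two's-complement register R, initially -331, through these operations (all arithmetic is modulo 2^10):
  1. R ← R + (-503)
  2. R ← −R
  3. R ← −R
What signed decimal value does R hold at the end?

190

Start: R = -331 = 1010110101.
R = -331 + (-503) = -834; wraps to 190 = 0010111110
R = −(190) = -190 = 1101000010
R = −(-190) = 190 = 0010111110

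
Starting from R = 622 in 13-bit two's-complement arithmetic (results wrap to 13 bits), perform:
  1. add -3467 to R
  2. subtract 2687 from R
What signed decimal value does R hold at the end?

2660

Start: R = 622 = 0001001101110.
R = 622 + (-3467) = -2845 = 1010011100011
R = -2845 − 2687 = -5532; wraps to 2660 = 0101001100100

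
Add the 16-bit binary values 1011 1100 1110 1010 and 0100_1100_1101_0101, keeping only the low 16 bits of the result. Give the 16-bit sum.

0000100110111111

  1011110011101010
+ 0100110011010101
= 0000100110111111  (discard carry-out 1)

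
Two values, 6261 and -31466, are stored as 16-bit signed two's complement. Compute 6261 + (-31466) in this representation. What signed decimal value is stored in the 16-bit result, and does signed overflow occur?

6261 → 0001100001110101
-31466 → 1000010100010110
  0001100001110101
+ 1000010100010110
= 1001110110001011
Result 1001110110001011: MSB = 1 → 40331 − 65536 = -25205.
Addends have opposite signs, so signed overflow cannot occur.

-25205; no overflow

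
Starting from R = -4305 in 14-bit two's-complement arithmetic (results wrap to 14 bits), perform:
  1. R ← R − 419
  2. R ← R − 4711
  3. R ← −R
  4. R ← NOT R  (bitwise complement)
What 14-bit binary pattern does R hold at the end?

Start: R = -4305 = 10111100101111.
R = -4305 − 419 = -4724 = 10110110001100
R = -4724 − 4711 = -9435; wraps to 6949 = 01101100100101
R = −(6949) = -6949 = 10010011011011
R = NOT 10010011011011 = 01101100100100 = 6948

01101100100100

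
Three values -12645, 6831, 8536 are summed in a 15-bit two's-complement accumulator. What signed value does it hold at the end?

2722

-12645 + 6831 = -5814 (110100101001010)
-5814 + 8536 = 2722 (000101010100010)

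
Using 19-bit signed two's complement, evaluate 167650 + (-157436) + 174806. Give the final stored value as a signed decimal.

167650 + (-157436) = 10214 (0000010011111100110)
10214 + 174806 = 185020 (0101101001010111100)

185020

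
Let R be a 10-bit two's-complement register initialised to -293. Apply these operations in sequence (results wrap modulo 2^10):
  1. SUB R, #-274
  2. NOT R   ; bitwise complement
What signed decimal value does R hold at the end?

Start: R = -293 = 1011011011.
R = -293 − (-274) = -19 = 1111101101
R = NOT 1111101101 = 0000010010 = 18

18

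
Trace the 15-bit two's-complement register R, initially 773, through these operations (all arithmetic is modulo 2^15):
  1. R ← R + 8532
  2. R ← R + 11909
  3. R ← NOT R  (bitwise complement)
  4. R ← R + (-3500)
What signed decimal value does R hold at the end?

8053

Start: R = 773 = 000001100000101.
R = 773 + 8532 = 9305 = 010010001011001
R = 9305 + 11909 = 21214; wraps to -11554 = 101001011011110
R = NOT 101001011011110 = 010110100100001 = 11553
R = 11553 + (-3500) = 8053 = 001111101110101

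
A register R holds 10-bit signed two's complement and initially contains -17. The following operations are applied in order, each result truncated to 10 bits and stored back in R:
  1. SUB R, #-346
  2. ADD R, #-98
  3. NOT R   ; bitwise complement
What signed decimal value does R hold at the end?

-232

Start: R = -17 = 1111101111.
R = -17 − (-346) = 329 = 0101001001
R = 329 + (-98) = 231 = 0011100111
R = NOT 0011100111 = 1100011000 = -232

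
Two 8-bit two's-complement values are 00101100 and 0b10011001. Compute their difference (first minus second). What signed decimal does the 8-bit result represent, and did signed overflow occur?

00101100 = 44 (signed)
0b10011001 → 10011001 = -103 (signed)
Subtract via negate-and-add: invert 10011001 + 1 = 01100111 (i.e. 103).
  00101100
+ 01100111
= 10010011
Result 10010011: MSB = 1 → 147 − 256 = -109.
Both addends (after negating the subtrahend) are non-negative but the stored result is negative: signed overflow. The true value 44 − (-103) = 147 lies outside [-128, 127].

-109; overflow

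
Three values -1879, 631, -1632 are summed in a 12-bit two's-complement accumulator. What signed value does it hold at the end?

1216

-1879 + 631 = -1248 (101100100000)
-1248 + (-1632) = -2880 → wraps to 1216 (010011000000)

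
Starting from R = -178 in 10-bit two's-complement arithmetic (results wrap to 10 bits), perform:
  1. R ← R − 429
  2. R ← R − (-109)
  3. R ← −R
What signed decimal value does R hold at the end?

498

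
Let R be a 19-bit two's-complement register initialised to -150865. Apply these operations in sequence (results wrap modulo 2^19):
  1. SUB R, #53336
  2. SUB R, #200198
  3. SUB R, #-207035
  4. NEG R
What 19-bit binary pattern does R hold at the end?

Start: R = -150865 = 1011011001010101111.
R = -150865 − 53336 = -204201 = 1001110001001010111
R = -204201 − 200198 = -404399; wraps to 119889 = 0011101010001010001
R = 119889 − (-207035) = 326924; wraps to -197364 = 1001111110100001100
R = −(-197364) = 197364 = 0110000001011110100

0110000001011110100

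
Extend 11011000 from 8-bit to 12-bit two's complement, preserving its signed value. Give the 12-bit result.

MSB of 11011000 is 1; replicate it into the new high bits.
1111|11011000 → 111111011000 (still -40).

111111011000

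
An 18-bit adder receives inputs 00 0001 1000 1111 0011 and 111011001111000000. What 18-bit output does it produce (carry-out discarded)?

  000001100011110011
+ 111011001111000000
= 111100110010110011

111100110010110011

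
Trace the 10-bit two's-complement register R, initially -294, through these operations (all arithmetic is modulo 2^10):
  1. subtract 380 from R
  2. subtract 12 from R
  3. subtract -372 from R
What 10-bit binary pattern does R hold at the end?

Start: R = -294 = 1011011010.
R = -294 − 380 = -674; wraps to 350 = 0101011110
R = 350 − 12 = 338 = 0101010010
R = 338 − (-372) = 710; wraps to -314 = 1011000110

1011000110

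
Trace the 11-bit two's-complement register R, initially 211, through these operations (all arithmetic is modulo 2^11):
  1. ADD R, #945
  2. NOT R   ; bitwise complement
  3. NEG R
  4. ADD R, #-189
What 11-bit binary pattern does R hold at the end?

Start: R = 211 = 00011010011.
R = 211 + 945 = 1156; wraps to -892 = 10010000100
R = NOT 10010000100 = 01101111011 = 891
R = −(891) = -891 = 10010000101
R = -891 + (-189) = -1080; wraps to 968 = 01111001000

01111001000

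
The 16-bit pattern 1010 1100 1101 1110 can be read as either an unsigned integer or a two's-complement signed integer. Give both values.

Unsigned: 1010110011011110 = 44254.
Signed: MSB=1 → 44254 − 65536 = -21282.

unsigned = 44254, signed = -21282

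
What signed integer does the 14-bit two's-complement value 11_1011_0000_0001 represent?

MSB is 1, so the value is negative.
Invert: 00010011111110. Add 1: 00010011111111 = 1279. So the value is −1279.

-1279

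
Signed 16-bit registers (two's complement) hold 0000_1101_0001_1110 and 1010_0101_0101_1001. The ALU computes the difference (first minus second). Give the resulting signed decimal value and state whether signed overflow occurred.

0000_1101_0001_1110 → 0000110100011110 = 3358 (signed)
1010_0101_0101_1001 → 1010010101011001 = -23207 (signed)
Subtract via negate-and-add: invert 1010010101011001 + 1 = 0101101010100111 (i.e. 23207).
  0000110100011110
+ 0101101010100111
= 0110011111000101
Result 0110011111000101: MSB = 0 → value 26565.
Both addends (after negating the subtrahend) are non-negative and so is the stored result: no signed overflow.

26565; no overflow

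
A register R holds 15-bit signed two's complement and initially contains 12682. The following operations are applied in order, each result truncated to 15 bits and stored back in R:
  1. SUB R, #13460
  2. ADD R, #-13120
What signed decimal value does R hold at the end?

-13898

Start: R = 12682 = 011000110001010.
R = 12682 − 13460 = -778 = 111110011110110
R = -778 + (-13120) = -13898 = 100100110110110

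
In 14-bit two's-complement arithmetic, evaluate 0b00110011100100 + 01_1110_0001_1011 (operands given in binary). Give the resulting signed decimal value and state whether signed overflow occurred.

0b00110011100100 → 00110011100100 = 3300 (signed)
01_1110_0001_1011 → 01111000011011 = 7707 (signed)
  00110011100100
+ 01111000011011
= 10101011111111
Result 10101011111111: MSB = 1 → 11007 − 16384 = -5377.
Both addends are non-negative but the stored result is negative: signed overflow. The true value 3300 + 7707 = 11007 lies outside [-8192, 8191].

-5377; overflow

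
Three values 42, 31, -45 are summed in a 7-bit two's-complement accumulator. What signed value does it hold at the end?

42 + 31 = 73 → wraps to -55 (1001001)
-55 + (-45) = -100 → wraps to 28 (0011100)

28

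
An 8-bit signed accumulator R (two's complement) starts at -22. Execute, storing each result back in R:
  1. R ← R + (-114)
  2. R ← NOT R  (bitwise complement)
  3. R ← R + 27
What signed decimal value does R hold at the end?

-94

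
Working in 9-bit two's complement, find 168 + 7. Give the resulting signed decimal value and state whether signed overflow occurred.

175; no overflow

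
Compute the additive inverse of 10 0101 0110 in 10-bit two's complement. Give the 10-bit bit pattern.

Invert: 0110101001. Add 1: 0110101010.
Check: 1001010110 = -426, 0110101010 = 426.

0110101010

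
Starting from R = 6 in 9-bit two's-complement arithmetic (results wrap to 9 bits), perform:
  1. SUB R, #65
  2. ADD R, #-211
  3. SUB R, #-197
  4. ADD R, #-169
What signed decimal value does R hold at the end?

Start: R = 6 = 000000110.
R = 6 − 65 = -59 = 111000101
R = -59 + (-211) = -270; wraps to 242 = 011110010
R = 242 − (-197) = 439; wraps to -73 = 110110111
R = -73 + (-169) = -242 = 100001110

-242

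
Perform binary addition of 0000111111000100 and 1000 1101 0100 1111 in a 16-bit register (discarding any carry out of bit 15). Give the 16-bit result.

1001110100010011

  0000111111000100
+ 1000110101001111
= 1001110100010011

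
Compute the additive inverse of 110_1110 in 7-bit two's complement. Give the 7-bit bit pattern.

Invert: 0010001. Add 1: 0010010.
Check: 1101110 = -18, 0010010 = 18.

0010010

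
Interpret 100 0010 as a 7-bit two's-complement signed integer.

-62

MSB is 1, so the value is negative.
Unsigned reading: 66. Subtract 2^7 = 128: 66 − 128 = -62.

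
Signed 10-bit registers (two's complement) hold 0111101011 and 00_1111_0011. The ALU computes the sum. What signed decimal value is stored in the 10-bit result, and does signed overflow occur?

-290; overflow

0111101011 = 491 (signed)
00_1111_0011 → 0011110011 = 243 (signed)
  0111101011
+ 0011110011
= 1011011110
Result 1011011110: MSB = 1 → 734 − 1024 = -290.
Both addends are non-negative but the stored result is negative: signed overflow. The true value 491 + 243 = 734 lies outside [-512, 511].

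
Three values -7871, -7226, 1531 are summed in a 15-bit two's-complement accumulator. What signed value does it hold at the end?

-7871 + (-7226) = -15097 (100010100000111)
-15097 + 1531 = -13566 (100101100000010)

-13566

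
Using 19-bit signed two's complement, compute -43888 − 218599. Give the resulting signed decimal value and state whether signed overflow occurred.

-43888 → 1110101010010010000
218599 → 0110101010111100111
Subtract via negate-and-add: invert 0110101010111100111 + 1 = 1001010101000011001 (i.e. -218599).
  1110101010010010000
+ 1001010101000011001
= 0111111111010101001  (discard carry-out 1)
Result 0111111111010101001: MSB = 0 → value 261801.
Both addends (after negating the subtrahend) are negative but the stored result is non-negative: signed overflow. The true value -43888 − 218599 = -262487 lies outside [-262144, 262143].

261801; overflow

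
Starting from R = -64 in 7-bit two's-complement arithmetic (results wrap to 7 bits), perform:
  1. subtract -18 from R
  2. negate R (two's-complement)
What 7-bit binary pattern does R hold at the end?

0101110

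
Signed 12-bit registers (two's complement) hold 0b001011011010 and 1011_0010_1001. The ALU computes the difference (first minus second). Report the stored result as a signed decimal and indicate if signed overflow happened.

1969; no overflow

0b001011011010 → 001011011010 = 730 (signed)
1011_0010_1001 → 101100101001 = -1239 (signed)
Subtract via negate-and-add: invert 101100101001 + 1 = 010011010111 (i.e. 1239).
  001011011010
+ 010011010111
= 011110110001
Result 011110110001: MSB = 0 → value 1969.
Both addends (after negating the subtrahend) are non-negative and so is the stored result: no signed overflow.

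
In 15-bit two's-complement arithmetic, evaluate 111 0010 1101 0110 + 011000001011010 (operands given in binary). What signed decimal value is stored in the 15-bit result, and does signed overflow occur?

9008; no overflow

111 0010 1101 0110 → 111001011010110 = -3370 (signed)
011000001011010 = 12378 (signed)
  111001011010110
+ 011000001011010
= 010001100110000  (discard carry-out 1)
Result 010001100110000: MSB = 0 → value 9008.
Addends have opposite signs, so signed overflow cannot occur.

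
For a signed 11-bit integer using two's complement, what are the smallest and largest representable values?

min = -1024, max = 1023

Minimum: −2^10 = -1024.
Maximum: 2^10 − 1 = 1023.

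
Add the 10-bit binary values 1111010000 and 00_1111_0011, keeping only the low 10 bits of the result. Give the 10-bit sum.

  1111010000
+ 0011110011
= 0011000011  (discard carry-out 1)

0011000011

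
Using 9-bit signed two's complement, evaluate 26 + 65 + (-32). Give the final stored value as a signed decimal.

59

26 + 65 = 91 (001011011)
91 + (-32) = 59 (000111011)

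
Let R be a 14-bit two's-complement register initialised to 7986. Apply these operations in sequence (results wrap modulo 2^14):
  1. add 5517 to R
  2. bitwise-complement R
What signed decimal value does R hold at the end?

2880

Start: R = 7986 = 01111100110010.
R = 7986 + 5517 = 13503; wraps to -2881 = 11010010111111
R = NOT 11010010111111 = 00101101000000 = 2880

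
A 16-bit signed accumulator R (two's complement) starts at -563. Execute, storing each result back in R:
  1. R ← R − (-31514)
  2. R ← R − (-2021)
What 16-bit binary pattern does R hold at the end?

1000000011001100

Start: R = -563 = 1111110111001101.
R = -563 − (-31514) = 30951 = 0111100011100111
R = 30951 − (-2021) = 32972; wraps to -32564 = 1000000011001100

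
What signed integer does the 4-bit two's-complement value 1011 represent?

MSB is 1, so the value is negative.
Invert: 0100. Add 1: 0101 = 5. So the value is −5.

-5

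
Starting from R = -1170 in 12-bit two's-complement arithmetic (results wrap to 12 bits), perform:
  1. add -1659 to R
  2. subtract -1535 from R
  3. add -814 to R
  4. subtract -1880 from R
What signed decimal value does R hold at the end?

-228

Start: R = -1170 = 101101101110.
R = -1170 + (-1659) = -2829; wraps to 1267 = 010011110011
R = 1267 − (-1535) = 2802; wraps to -1294 = 101011110010
R = -1294 + (-814) = -2108; wraps to 1988 = 011111000100
R = 1988 − (-1880) = 3868; wraps to -228 = 111100011100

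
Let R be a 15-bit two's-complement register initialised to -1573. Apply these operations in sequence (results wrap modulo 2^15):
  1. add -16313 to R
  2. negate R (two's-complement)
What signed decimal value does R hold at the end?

Start: R = -1573 = 111100111011011.
R = -1573 + (-16313) = -17886; wraps to 14882 = 011101000100010
R = −(14882) = -14882 = 100010111011110

-14882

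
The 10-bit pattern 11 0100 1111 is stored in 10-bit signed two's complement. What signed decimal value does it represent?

MSB is 1, so the value is negative.
Invert: 0010110000. Add 1: 0010110001 = 177. So the value is −177.

-177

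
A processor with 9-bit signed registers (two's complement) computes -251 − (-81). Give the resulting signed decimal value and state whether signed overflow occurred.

-170; no overflow

-251 → 100000101
-81 → 110101111
Subtract via negate-and-add: invert 110101111 + 1 = 001010001 (i.e. 81).
  100000101
+ 001010001
= 101010110
Result 101010110: MSB = 1 → 342 − 512 = -170.
Addends (after negating the subtrahend) have opposite signs, so signed overflow cannot occur.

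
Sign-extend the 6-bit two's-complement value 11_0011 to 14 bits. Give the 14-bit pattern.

11111111110011

MSB of 110011 is 1; replicate it into the new high bits.
11111111|110011 → 11111111110011 (still -13).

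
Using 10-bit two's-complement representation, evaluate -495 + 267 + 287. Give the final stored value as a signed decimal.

59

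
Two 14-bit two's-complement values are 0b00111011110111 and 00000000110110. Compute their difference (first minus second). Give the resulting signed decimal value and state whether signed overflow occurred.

0b00111011110111 → 00111011110111 = 3831 (signed)
00000000110110 = 54 (signed)
Subtract via negate-and-add: invert 00000000110110 + 1 = 11111111001010 (i.e. -54).
  00111011110111
+ 11111111001010
= 00111011000001  (discard carry-out 1)
Result 00111011000001: MSB = 0 → value 3777.
Addends (after negating the subtrahend) have opposite signs, so signed overflow cannot occur.

3777; no overflow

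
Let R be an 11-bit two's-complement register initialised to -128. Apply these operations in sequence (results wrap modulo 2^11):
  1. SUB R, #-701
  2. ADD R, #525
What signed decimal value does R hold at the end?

Start: R = -128 = 11110000000.
R = -128 − (-701) = 573 = 01000111101
R = 573 + 525 = 1098; wraps to -950 = 10001001010

-950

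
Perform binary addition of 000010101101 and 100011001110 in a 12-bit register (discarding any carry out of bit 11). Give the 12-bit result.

100101111011

  000010101101
+ 100011001110
= 100101111011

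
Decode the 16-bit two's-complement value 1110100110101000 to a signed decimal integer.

-5720

MSB is 1, so the value is negative.
Unsigned reading: 59816. Subtract 2^16 = 65536: 59816 − 65536 = -5720.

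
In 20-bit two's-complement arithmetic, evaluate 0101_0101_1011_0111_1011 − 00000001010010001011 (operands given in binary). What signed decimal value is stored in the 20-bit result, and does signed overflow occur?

345840; no overflow

0101_0101_1011_0111_1011 → 01010101101101111011 = 351099 (signed)
00000001010010001011 = 5259 (signed)
Subtract via negate-and-add: invert 00000001010010001011 + 1 = 11111110101101110101 (i.e. -5259).
  01010101101101111011
+ 11111110101101110101
= 01010100011011110000  (discard carry-out 1)
Result 01010100011011110000: MSB = 0 → value 345840.
Addends (after negating the subtrahend) have opposite signs, so signed overflow cannot occur.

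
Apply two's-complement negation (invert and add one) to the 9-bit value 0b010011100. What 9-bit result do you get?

101100100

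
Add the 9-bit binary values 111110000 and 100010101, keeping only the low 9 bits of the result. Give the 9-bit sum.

100000101

  111110000
+ 100010101
= 100000101  (discard carry-out 1)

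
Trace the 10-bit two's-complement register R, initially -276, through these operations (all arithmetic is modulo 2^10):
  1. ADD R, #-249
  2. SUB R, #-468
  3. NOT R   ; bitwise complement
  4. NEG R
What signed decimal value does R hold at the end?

-56

Start: R = -276 = 1011101100.
R = -276 + (-249) = -525; wraps to 499 = 0111110011
R = 499 − (-468) = 967; wraps to -57 = 1111000111
R = NOT 1111000111 = 0000111000 = 56
R = −(56) = -56 = 1111001000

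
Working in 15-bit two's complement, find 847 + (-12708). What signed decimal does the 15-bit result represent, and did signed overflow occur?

-11861; no overflow

847 → 000001101001111
-12708 → 100111001011100
  000001101001111
+ 100111001011100
= 101000110101011
Result 101000110101011: MSB = 1 → 20907 − 32768 = -11861.
Addends have opposite signs, so signed overflow cannot occur.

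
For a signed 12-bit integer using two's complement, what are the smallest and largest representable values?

min = -2048, max = 2047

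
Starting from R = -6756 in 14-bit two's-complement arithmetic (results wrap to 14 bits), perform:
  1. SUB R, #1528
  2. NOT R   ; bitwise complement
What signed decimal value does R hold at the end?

Start: R = -6756 = 10010110011100.
R = -6756 − 1528 = -8284; wraps to 8100 = 01111110100100
R = NOT 01111110100100 = 10000001011011 = -8101

-8101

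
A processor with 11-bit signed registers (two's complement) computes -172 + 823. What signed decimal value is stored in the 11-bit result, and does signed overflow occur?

-172 → 11101010100
823 → 01100110111
  11101010100
+ 01100110111
= 01010001011  (discard carry-out 1)
Result 01010001011: MSB = 0 → value 651.
Addends have opposite signs, so signed overflow cannot occur.

651; no overflow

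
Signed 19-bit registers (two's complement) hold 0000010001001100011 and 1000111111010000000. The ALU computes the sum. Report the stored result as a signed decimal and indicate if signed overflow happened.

0000010001001100011 = 8803 (signed)
1000111111010000000 = -229760 (signed)
  0000010001001100011
+ 1000111111010000000
= 1001010000011100011
Result 1001010000011100011: MSB = 1 → 303331 − 524288 = -220957.
Addends have opposite signs, so signed overflow cannot occur.

-220957; no overflow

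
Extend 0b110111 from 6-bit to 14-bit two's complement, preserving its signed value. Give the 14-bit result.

MSB of 110111 is 1; replicate it into the new high bits.
11111111|110111 → 11111111110111 (still -9).

11111111110111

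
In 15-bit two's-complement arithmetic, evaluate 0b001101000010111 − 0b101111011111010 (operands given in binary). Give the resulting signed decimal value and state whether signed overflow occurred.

0b001101000010111 → 001101000010111 = 6679 (signed)
0b101111011111010 → 101111011111010 = -8454 (signed)
Subtract via negate-and-add: invert 101111011111010 + 1 = 010000100000110 (i.e. 8454).
  001101000010111
+ 010000100000110
= 011101100011101
Result 011101100011101: MSB = 0 → value 15133.
Both addends (after negating the subtrahend) are non-negative and so is the stored result: no signed overflow.

15133; no overflow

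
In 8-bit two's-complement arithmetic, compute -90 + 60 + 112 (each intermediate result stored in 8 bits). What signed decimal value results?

82

-90 + 60 = -30 (11100010)
-30 + 112 = 82 (01010010)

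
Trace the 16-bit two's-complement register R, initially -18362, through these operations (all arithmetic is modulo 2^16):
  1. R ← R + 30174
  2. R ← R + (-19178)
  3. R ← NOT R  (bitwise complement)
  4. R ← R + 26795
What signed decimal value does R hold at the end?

-31376

Start: R = -18362 = 1011100001000110.
R = -18362 + 30174 = 11812 = 0010111000100100
R = 11812 + (-19178) = -7366 = 1110001100111010
R = NOT 1110001100111010 = 0001110011000101 = 7365
R = 7365 + 26795 = 34160; wraps to -31376 = 1000010101110000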